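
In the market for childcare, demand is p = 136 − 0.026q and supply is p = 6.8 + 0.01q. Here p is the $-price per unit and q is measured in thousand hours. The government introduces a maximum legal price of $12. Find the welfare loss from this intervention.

$169525.42 thousand

Competitive equilibrium: 136 − 0.026q = 6.8 + 0.01q → q* = 3588.8889, p* = 42.6889.
At the ceiling p = 12, quantity supplied = (12 − 6.8)/0.01 = 520.
Willingness to pay at q' = 520: 136 − 0.026·520 = 122.48.
Δq = 3588.8889 − 520 = 3068.8889; wedge = 122.48 − 12 = 110.48.
The triangle = ½ × 3068.8889 × 110.48 = $169525.42 thousand.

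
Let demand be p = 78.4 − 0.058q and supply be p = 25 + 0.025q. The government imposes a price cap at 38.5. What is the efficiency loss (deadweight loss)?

Competitive equilibrium: 78.4 − 0.058q = 25 + 0.025q → q* = 643.3735, p* = 41.0843.
At the ceiling p = 38.5, quantity supplied = (38.5 − 25)/0.025 = 540.
Willingness to pay at q' = 540: 78.4 − 0.058·540 = 47.08.
Δq = 643.3735 − 540 = 103.3735; wedge = 47.08 − 38.5 = 8.58.
Deadweight loss = ½ × 103.3735 × 8.58 = 443.47.

443.47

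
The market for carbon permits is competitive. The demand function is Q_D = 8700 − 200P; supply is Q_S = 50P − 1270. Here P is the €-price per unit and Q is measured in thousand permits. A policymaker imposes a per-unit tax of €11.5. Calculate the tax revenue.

In inverse form: demand P = 43.5 − 0.005Q, supply P = 25.4 + 0.02Q.
Competitive equilibrium: 43.5 − 0.005Q = 25.4 + 0.02Q → Q* = 724, P* = 39.88.
With the tax, the buyer price exceeds the seller price by 11.5: (43.5 − 0.005Q) − (25.4 + 0.02Q) = 11.5 → Q' = 264.
Tax revenue = 11.5 × 264 = €3036 thousand.

€3036 thousand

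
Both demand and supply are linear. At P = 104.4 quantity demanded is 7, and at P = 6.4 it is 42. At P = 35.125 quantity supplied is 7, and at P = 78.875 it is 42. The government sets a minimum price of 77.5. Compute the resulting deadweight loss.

113.84

Demand slope = (6.4 − 104.4)/(42 − 7) = −2.8, so P = 124 − 2.8Q.
Supply slope = (78.875 − 35.125)/(42 − 7) = 1.25, so P = 26.375 + 1.25Q.
Competitive equilibrium: 124 − 2.8Q = 26.375 + 1.25Q → Q* = 24.1049, P* = 56.5062.
At the floor P = 77.5, quantity demanded = (124 − 77.5)/2.8 = 16.6071.
Sellers' marginal cost at Q' = 16.6071: 26.375 + 1.25·16.6071 = 47.1339.
ΔQ = 24.1049 − 16.6071 = 7.4978; wedge = 77.5 − 47.1339 = 30.3661.
DWL = ½ × 7.4978 × 30.3661 = 113.84.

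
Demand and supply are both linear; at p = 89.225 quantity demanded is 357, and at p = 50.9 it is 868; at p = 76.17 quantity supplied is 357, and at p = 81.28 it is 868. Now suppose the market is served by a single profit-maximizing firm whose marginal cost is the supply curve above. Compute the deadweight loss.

Demand slope = (50.9 − 89.225)/(868 − 357) = −0.075, so p = 116 − 0.075q.
Supply slope = (81.28 − 76.17)/(868 − 357) = 0.01, so p = 72.6 + 0.01q.
Competitive equilibrium: 116 − 0.075q = 72.6 + 0.01q → q* = 510.5882, p* = 77.7059.
Marginal revenue: MR = 116 − 0.15q. Set MR = MC: 116 − 0.15q = 72.6 + 0.01q → q_m = 271.25.
Price p_m = 116 − 0.075·271.25 = 95.6563; MC(q_m) = 72.6 + 0.01·271.25 = 75.3125.
Competitive q* = 510.5882, so Δq = 239.3382; wedge = 95.6563 − 75.3125 = 20.3438.
DWL = ½ × 239.3382 × 20.3438 = 2434.52.

2434.52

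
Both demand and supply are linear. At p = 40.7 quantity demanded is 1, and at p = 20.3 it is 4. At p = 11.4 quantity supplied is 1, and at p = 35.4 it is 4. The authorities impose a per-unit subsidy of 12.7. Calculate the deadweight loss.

Demand slope = (20.3 − 40.7)/(4 − 1) = −6.8, so p = 47.5 − 6.8q.
Supply slope = (35.4 − 11.4)/(4 − 1) = 8, so p = 3.4 + 8q.
Competitive equilibrium: 47.5 − 6.8q = 3.4 + 8q → q* = 2.9797, p* = 27.2378.
The subsidy lowers effective supply by 12.7: p = 8q − 9.3.
New quantity: 47.5 − 6.8q = 8q − 9.3 → q' = 3.8378.
Overproduction Δq = 3.8378 − 2.9797 = 0.8581; wedge = subsidy = 12.7.
DWL = ½ × 0.8581 × 12.7 = 5.45.

5.45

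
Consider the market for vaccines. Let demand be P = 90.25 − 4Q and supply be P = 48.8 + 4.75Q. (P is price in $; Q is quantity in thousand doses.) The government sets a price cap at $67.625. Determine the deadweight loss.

$2.62 thousand

Competitive equilibrium: 90.25 − 4Q = 48.8 + 4.75Q → Q* = 4.7371, P* = 71.3014.
At the ceiling P = 67.625, quantity supplied = (67.625 − 48.8)/4.75 = 3.9632.
Willingness to pay at Q' = 3.9632: 90.25 − 4·3.9632 = 74.3972.
ΔQ = 4.7371 − 3.9632 = 0.7739; wedge = 74.3972 − 67.625 = 6.7722.
Welfare loss = ½ × 0.7739 × 6.7722 = $2.62 thousand.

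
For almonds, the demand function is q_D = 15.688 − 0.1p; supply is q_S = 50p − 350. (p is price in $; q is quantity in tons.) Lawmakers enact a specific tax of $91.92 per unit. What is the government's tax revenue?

$531.70

In inverse form: demand p = 156.88 − 10q, supply p = 7 + 0.02q.
Competitive equilibrium: 156.88 − 10q = 7 + 0.02q → q* = 14.9581, p* = 7.2992.
With the tax, the buyer price exceeds the seller price by 91.92: (156.88 − 10q) − (7 + 0.02q) = 91.92 → q' = 5.7844.
Tax revenue = 91.92 × 5.7844 = $531.70.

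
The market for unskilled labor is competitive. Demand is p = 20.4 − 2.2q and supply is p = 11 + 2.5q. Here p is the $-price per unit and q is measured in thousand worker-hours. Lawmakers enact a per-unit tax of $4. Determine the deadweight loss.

$1.70 thousand

Competitive equilibrium: 20.4 − 2.2q = 11 + 2.5q → q* = 2, p* = 16.
With the tax, the buyer price exceeds the seller price by 4: (20.4 − 2.2q) − (11 + 2.5q) = 4 → q' = 1.1489.
Δq = 2 − 1.1489 = 0.8511; the wedge equals the tax, 4.
Deadweight loss = ½ × 0.8511 × 4 = $1.70 thousand.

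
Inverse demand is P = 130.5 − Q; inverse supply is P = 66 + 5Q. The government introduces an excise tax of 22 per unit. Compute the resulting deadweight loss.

40.33

Competitive equilibrium: 130.5 − Q = 66 + 5Q → Q* = 10.75, P* = 119.75.
With the tax, the buyer price exceeds the seller price by 22: (130.5 − Q) − (66 + 5Q) = 22 → Q' = 7.0833.
ΔQ = 10.75 − 7.0833 = 3.6667; the wedge equals the tax, 22.
Deadweight loss = ½ × 3.6667 × 22 = 40.33.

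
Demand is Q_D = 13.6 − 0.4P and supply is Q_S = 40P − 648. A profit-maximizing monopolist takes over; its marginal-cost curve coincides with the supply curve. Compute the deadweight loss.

In inverse form: demand P = 34 − 2.5Q, supply P = 16.2 + 0.025Q.
Competitive equilibrium: 34 − 2.5Q = 16.2 + 0.025Q → Q* = 7.0495, P* = 16.3762.
Marginal revenue: MR = 34 − 5Q. Set MR = MC: 34 − 5Q = 16.2 + 0.025Q → Q_m = 3.5423.
Price P_m = 34 − 2.5·3.5423 = 25.1443; MC(Q_m) = 16.2 + 0.025·3.5423 = 16.2886.
Competitive Q* = 7.0495, so ΔQ = 3.5072; wedge = 25.1443 − 16.2886 = 8.8557.
DWL = ½ × 3.5072 × 8.8557 = 15.53.

15.53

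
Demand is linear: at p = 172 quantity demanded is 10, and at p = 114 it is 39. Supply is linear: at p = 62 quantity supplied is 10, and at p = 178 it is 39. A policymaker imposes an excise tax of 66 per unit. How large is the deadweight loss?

363

Demand slope = (114 − 172)/(39 − 10) = −2, so p = 192 − 2q.
Supply slope = (178 − 62)/(39 − 10) = 4, so p = 22 + 4q.
Competitive equilibrium: 192 − 2q = 22 + 4q → q* = 28.3333, p* = 135.3333.
With the tax, the buyer price exceeds the seller price by 66: (192 − 2q) − (22 + 4q) = 66 → q' = 17.3333.
Δq = 28.3333 − 17.3333 = 11; the wedge equals the tax, 66.
Deadweight loss = ½ × 11 × 66 = 363.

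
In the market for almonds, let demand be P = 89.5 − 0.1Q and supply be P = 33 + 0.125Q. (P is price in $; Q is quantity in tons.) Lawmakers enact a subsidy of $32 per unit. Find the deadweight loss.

Competitive equilibrium: 89.5 − 0.1Q = 33 + 0.125Q → Q* = 251.1111, P* = 64.3889.
The subsidy lowers effective supply by 32: P = 1 + 0.125Q.
New quantity: 89.5 − 0.1Q = 1 + 0.125Q → Q' = 393.3333.
Overproduction ΔQ = 393.3333 − 251.1111 = 142.2222; wedge = subsidy = 32.
Welfare loss = ½ × 142.2222 × 32 = $2275.56.

$2275.56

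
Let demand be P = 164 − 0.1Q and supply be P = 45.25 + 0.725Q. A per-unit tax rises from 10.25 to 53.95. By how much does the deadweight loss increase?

Competitive equilibrium: 164 − 0.1Q = 45.25 + 0.725Q → Q* = 143.9394, P* = 149.6061.
For a per-unit tax t: ΔQ = t/0.825, so DWL = ½·t·(t/0.825) = t²/1.65.
At t = 10.25: DWL = 63.674. At t = 53.95: DWL = 1764.002.
Increase = 1764.002 − 63.674 = 1700.33.

1700.33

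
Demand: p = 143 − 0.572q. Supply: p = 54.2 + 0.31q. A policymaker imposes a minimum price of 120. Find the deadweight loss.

Competitive equilibrium: 143 − 0.572q = 54.2 + 0.31q → q* = 100.6803, p* = 85.4109.
At the floor p = 120, quantity demanded = (143 − 120)/0.572 = 40.2098.
Sellers' marginal cost at q' = 40.2098: 54.2 + 0.31·40.2098 = 66.665.
Δq = 100.6803 − 40.2098 = 60.4705; wedge = 120 − 66.665 = 53.335.
The triangle = ½ × 60.4705 × 53.335 = 1612.60.

1612.60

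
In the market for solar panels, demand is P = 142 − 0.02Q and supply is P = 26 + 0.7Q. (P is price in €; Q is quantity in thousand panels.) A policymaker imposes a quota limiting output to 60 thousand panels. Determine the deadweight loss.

Competitive equilibrium: 142 − 0.02Q = 26 + 0.7Q → Q* = 161.1111, P* = 138.7778.
At Q = 60: demand price = 142 − 0.02·60 = 140.8; supply price = 26 + 0.7·60 = 68.
ΔQ = 161.1111 − 60 = 101.1111; wedge = 140.8 − 68 = 72.8.
The triangle = ½ × 101.1111 × 72.8 = €3680.44 thousand.

€3680.44 thousand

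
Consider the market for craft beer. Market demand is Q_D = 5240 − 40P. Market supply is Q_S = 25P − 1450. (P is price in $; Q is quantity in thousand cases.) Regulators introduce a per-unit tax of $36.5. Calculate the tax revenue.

In inverse form: demand P = 131 − 0.025Q, supply P = 58 + 0.04Q.
Competitive equilibrium: 131 − 0.025Q = 58 + 0.04Q → Q* = 1123.07692, P* = 102.92308.
With the tax, the buyer price exceeds the seller price by 36.5: (131 − 0.025Q) − (58 + 0.04Q) = 36.5 → Q' = 561.53846.
Tax revenue = 36.5 × 561.53846 = $20496.15 thousand.

$20496.15 thousand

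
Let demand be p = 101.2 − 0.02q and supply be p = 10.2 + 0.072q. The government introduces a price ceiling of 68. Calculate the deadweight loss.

1597.46

Competitive equilibrium: 101.2 − 0.02q = 10.2 + 0.072q → q* = 989.13043, p* = 81.41739.
At the ceiling p = 68, quantity supplied = (68 − 10.2)/0.072 = 802.77778.
Willingness to pay at q' = 802.77778: 101.2 − 0.02·802.77778 = 85.14444.
Δq = 989.13043 − 802.77778 = 186.35265; wedge = 85.14444 − 68 = 17.14444.
Welfare loss = ½ × 186.35265 × 17.14444 = 1597.46.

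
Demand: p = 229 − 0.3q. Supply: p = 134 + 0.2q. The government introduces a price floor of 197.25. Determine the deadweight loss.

1771.01

Competitive equilibrium: 229 − 0.3q = 134 + 0.2q → q* = 190, p* = 172.
At the floor p = 197.25, quantity demanded = (229 − 197.25)/0.3 = 105.8333.
Sellers' marginal cost at q' = 105.8333: 134 + 0.2·105.8333 = 155.1667.
Δq = 190 − 105.8333 = 84.1667; wedge = 197.25 − 155.1667 = 42.0833.
Welfare loss = ½ × 84.1667 × 42.0833 = 1771.01.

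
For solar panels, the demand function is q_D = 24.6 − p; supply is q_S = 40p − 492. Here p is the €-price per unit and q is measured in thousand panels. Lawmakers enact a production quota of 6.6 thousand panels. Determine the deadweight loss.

€14.94 thousand

In inverse form: demand p = 24.6 − q, supply p = 12.3 + 0.025q.
Competitive equilibrium: 24.6 − q = 12.3 + 0.025q → q* = 12, p* = 12.6.
At q = 6.6: demand price = 24.6 − 1·6.6 = 18; supply price = 12.3 + 0.025·6.6 = 12.465.
Δq = 12 − 6.6 = 5.4; wedge = 18 − 12.465 = 5.535.
The triangle = ½ × 5.4 × 5.535 = €14.94 thousand.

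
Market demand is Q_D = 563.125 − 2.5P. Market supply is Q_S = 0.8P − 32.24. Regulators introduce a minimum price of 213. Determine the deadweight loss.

5475.27

In inverse form: demand P = 225.25 − 0.4Q, supply P = 40.3 + 1.25Q.
Competitive equilibrium: 225.25 − 0.4Q = 40.3 + 1.25Q → Q* = 112.0909, P* = 180.4136.
At the floor P = 213, quantity demanded = (225.25 − 213)/0.4 = 30.625.
Sellers' marginal cost at Q' = 30.625: 40.3 + 1.25·30.625 = 78.5813.
ΔQ = 112.0909 − 30.625 = 81.4659; wedge = 213 − 78.5813 = 134.4187.
Welfare loss = ½ × 81.4659 × 134.4187 = 5475.27.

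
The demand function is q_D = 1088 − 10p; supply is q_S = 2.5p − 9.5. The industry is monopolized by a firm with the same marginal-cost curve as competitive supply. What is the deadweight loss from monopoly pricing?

306.25

In inverse form: demand p = 108.8 − 0.1q, supply p = 3.8 + 0.4q.
Competitive equilibrium: 108.8 − 0.1q = 3.8 + 0.4q → q* = 210, p* = 87.8.
Marginal revenue: MR = 108.8 − 0.2q. Set MR = MC: 108.8 − 0.2q = 3.8 + 0.4q → q_m = 175.
Price p_m = 108.8 − 0.1·175 = 91.3; MC(q_m) = 3.8 + 0.4·175 = 73.8.
Competitive q* = 210, so Δq = 35; wedge = 91.3 − 73.8 = 17.5.
Deadweight loss = ½ × 35 × 17.5 = 306.25.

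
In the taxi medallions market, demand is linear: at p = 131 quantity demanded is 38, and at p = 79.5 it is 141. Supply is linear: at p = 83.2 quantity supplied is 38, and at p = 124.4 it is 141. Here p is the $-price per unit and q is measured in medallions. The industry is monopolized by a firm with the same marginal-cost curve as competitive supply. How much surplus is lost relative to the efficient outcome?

$476.47

Demand slope = (79.5 − 131)/(141 − 38) = −0.5, so p = 150 − 0.5q.
Supply slope = (124.4 − 83.2)/(141 − 38) = 0.4, so p = 68 + 0.4q.
Competitive equilibrium: 150 − 0.5q = 68 + 0.4q → q* = 91.1111, p* = 104.4444.
Marginal revenue: MR = 150 − q. Set MR = MC: 150 − q = 68 + 0.4q → q_m = 58.5714.
Price p_m = 150 − 0.5·58.5714 = 120.7143; MC(q_m) = 68 + 0.4·58.5714 = 91.4286.
Competitive q* = 91.1111, so Δq = 32.5397; wedge = 120.7143 − 91.4286 = 29.2857.
Welfare loss = ½ × 32.5397 × 29.2857 = $476.47.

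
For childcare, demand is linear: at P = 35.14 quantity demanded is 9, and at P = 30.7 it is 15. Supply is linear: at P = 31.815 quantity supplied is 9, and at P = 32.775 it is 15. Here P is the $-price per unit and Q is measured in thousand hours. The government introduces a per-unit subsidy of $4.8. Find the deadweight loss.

$12.80 thousand

Demand slope = (30.7 − 35.14)/(15 − 9) = −0.74, so P = 41.8 − 0.74Q.
Supply slope = (32.775 − 31.815)/(15 − 9) = 0.16, so P = 30.375 + 0.16Q.
Competitive equilibrium: 41.8 − 0.74Q = 30.375 + 0.16Q → Q* = 12.6944, P* = 32.4061.
The subsidy lowers effective supply by 4.8: P = 25.575 + 0.16Q.
New quantity: 41.8 − 0.74Q = 25.575 + 0.16Q → Q' = 18.0278.
Overproduction ΔQ = 18.0278 − 12.6944 = 5.3334; wedge = subsidy = 4.8.
Deadweight loss = ½ × 5.3334 × 4.8 = $12.80 thousand.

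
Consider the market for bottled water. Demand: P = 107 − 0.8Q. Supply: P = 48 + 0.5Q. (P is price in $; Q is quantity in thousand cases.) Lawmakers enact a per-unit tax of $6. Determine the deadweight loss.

Competitive equilibrium: 107 − 0.8Q = 48 + 0.5Q → Q* = 45.3846, P* = 70.6923.
With the tax, the buyer price exceeds the seller price by 6: (107 − 0.8Q) − (48 + 0.5Q) = 6 → Q' = 40.7692.
ΔQ = 45.3846 − 40.7692 = 4.6154; the wedge equals the tax, 6.
Welfare loss = ½ × 4.6154 × 6 = $13.85 thousand.

$13.85 thousand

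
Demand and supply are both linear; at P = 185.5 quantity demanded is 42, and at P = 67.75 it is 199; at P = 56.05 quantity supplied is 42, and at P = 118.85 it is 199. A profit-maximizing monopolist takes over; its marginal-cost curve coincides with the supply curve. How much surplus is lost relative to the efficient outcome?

Demand slope = (67.75 − 185.5)/(199 − 42) = −0.75, so P = 217 − 0.75Q.
Supply slope = (118.85 − 56.05)/(199 − 42) = 0.4, so P = 39.25 + 0.4Q.
Competitive equilibrium: 217 − 0.75Q = 39.25 + 0.4Q → Q* = 154.5652, P* = 101.0761.
Marginal revenue: MR = 217 − 1.5Q. Set MR = MC: 217 − 1.5Q = 39.25 + 0.4Q → Q_m = 93.5526.
Price P_m = 217 − 0.75·93.5526 = 146.8356; MC(Q_m) = 39.25 + 0.4·93.5526 = 76.671.
Competitive Q* = 154.5652, so ΔQ = 61.0126; wedge = 146.8356 − 76.671 = 70.1646.
The triangle = ½ × 61.0126 × 70.1646 = 2140.46.

2140.46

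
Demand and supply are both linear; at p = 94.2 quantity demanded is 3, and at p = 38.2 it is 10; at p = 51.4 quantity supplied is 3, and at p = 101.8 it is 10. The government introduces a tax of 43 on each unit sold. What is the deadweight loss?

60.82

Demand slope = (38.2 − 94.2)/(10 − 3) = −8, so p = 118.2 − 8q.
Supply slope = (101.8 − 51.4)/(10 − 3) = 7.2, so p = 29.8 + 7.2q.
Competitive equilibrium: 118.2 − 8q = 29.8 + 7.2q → q* = 5.8158, p* = 71.6737.
With the tax, the buyer price exceeds the seller price by 43: (118.2 − 8q) − (29.8 + 7.2q) = 43 → q' = 2.9868.
Δq = 5.8158 − 2.9868 = 2.829; the wedge equals the tax, 43.
DWL = ½ × 2.829 × 43 = 60.82.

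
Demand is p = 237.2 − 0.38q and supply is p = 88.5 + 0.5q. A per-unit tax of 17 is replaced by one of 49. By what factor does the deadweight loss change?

Competitive equilibrium: 237.2 − 0.38q = 88.5 + 0.5q → q* = 168.9773, p* = 172.9886.
For a per-unit tax t: Δq = t/0.88, so DWL = ½·t·(t/0.88) = t²/1.76.
At t = 17: DWL = 164.205. At t = 49: DWL = 1364.205.
Ratio = (49/17)² = 8.308.

8.308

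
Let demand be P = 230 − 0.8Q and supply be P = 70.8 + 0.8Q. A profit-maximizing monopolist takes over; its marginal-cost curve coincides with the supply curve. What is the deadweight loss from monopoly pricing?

880.02

Competitive equilibrium: 230 − 0.8Q = 70.8 + 0.8Q → Q* = 99.5, P* = 150.4.
Marginal revenue: MR = 230 − 1.6Q. Set MR = MC: 230 − 1.6Q = 70.8 + 0.8Q → Q_m = 66.33333.
Price P_m = 230 − 0.8·66.33333 = 176.93334; MC(Q_m) = 70.8 + 0.8·66.33333 = 123.86666.
Competitive Q* = 99.5, so ΔQ = 33.16667; wedge = 176.93334 − 123.86666 = 53.06668.
Welfare loss = ½ × 33.16667 × 53.06668 = 880.02.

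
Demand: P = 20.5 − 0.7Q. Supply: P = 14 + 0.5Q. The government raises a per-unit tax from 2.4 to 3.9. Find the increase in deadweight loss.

Competitive equilibrium: 20.5 − 0.7Q = 14 + 0.5Q → Q* = 5.4167, P* = 16.7083.
For a per-unit tax t: ΔQ = t/1.2, so DWL = ½·t·(t/1.2) = t²/2.4.
At t = 2.4: DWL = 2.4. At t = 3.9: DWL = 6.338.
Increase = 6.338 − 2.4 = 3.94.

3.94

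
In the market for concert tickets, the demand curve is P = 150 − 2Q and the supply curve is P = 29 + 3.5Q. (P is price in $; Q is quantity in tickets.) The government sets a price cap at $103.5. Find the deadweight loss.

Competitive equilibrium: 150 − 2Q = 29 + 3.5Q → Q* = 22, P* = 106.
At the ceiling P = 103.5, quantity supplied = (103.5 − 29)/3.5 = 21.2857.
Willingness to pay at Q' = 21.2857: 150 − 2·21.2857 = 107.4286.
ΔQ = 22 − 21.2857 = 0.7143; wedge = 107.4286 − 103.5 = 3.9286.
Welfare loss = ½ × 0.7143 × 3.9286 = $1.40.

$1.40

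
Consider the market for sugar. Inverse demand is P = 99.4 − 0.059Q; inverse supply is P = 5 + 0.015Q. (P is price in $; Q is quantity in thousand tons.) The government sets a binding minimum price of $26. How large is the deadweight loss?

$36.97 thousand

Competitive equilibrium: 99.4 − 0.059Q = 5 + 0.015Q → Q* = 1275.6757, P* = 24.1351.
At the floor P = 26, quantity demanded = (99.4 − 26)/0.059 = 1244.0678.
Sellers' marginal cost at Q' = 1244.0678: 5 + 0.015·1244.0678 = 23.661.
ΔQ = 1275.6757 − 1244.0678 = 31.6079; wedge = 26 − 23.661 = 2.339.
Welfare loss = ½ × 31.6079 × 2.339 = $36.97 thousand.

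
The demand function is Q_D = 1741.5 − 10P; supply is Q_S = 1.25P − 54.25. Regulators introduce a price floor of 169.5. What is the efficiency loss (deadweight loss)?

4390.67

In inverse form: demand P = 174.15 − 0.1Q, supply P = 43.4 + 0.8Q.
Competitive equilibrium: 174.15 − 0.1Q = 43.4 + 0.8Q → Q* = 145.2778, P* = 159.6222.
At the floor P = 169.5, quantity demanded = (174.15 − 169.5)/0.1 = 46.5.
Sellers' marginal cost at Q' = 46.5: 43.4 + 0.8·46.5 = 80.6.
ΔQ = 145.2778 − 46.5 = 98.7778; wedge = 169.5 − 80.6 = 88.9.
Deadweight loss = ½ × 98.7778 × 88.9 = 4390.67.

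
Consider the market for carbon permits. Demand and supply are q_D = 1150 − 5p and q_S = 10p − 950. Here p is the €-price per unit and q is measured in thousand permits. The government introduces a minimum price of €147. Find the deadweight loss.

In inverse form: demand p = 230 − 0.2q, supply p = 95 + 0.1q.
Competitive equilibrium: 230 − 0.2q = 95 + 0.1q → q* = 450, p* = 140.
At the floor p = 147, quantity demanded = (230 − 147)/0.2 = 415.
Sellers' marginal cost at q' = 415: 95 + 0.1·415 = 136.5.
Δq = 450 − 415 = 35; wedge = 147 − 136.5 = 10.5.
Welfare loss = ½ × 35 × 10.5 = €183.75 thousand.

€183.75 thousand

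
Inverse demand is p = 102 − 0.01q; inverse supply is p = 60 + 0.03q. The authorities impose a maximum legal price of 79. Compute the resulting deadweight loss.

3472.22

Competitive equilibrium: 102 − 0.01q = 60 + 0.03q → q* = 1050, p* = 91.5.
At the ceiling p = 79, quantity supplied = (79 − 60)/0.03 = 633.33333.
Willingness to pay at q' = 633.33333: 102 − 0.01·633.33333 = 95.66667.
Δq = 1050 − 633.33333 = 416.66667; wedge = 95.66667 − 79 = 16.66667.
Deadweight loss = ½ × 416.66667 × 16.66667 = 3472.22.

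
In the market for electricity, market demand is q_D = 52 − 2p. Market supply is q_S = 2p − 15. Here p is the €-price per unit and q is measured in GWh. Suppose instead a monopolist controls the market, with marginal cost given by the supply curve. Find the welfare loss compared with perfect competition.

€19.01

In inverse form: demand p = 26 − 0.5q, supply p = 7.5 + 0.5q.
Competitive equilibrium: 26 − 0.5q = 7.5 + 0.5q → q* = 18.5, p* = 16.75.
Marginal revenue: MR = 26 − q. Set MR = MC: 26 − q = 7.5 + 0.5q → q_m = 12.3333.
Price p_m = 26 − 0.5·12.3333 = 19.8334; MC(q_m) = 7.5 + 0.5·12.3333 = 13.6667.
Competitive q* = 18.5, so Δq = 6.1667; wedge = 19.8334 − 13.6667 = 6.1667.
The triangle = ½ × 6.1667 × 6.1667 = €19.01.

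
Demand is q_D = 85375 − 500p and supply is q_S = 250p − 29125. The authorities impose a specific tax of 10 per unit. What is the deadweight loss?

8333.33

In inverse form: demand p = 170.75 − 0.002q, supply p = 116.5 + 0.004q.
Competitive equilibrium: 170.75 − 0.002q = 116.5 + 0.004q → q* = 9041.6667, p* = 152.6667.
With the tax, the buyer price exceeds the seller price by 10: (170.75 − 0.002q) − (116.5 + 0.004q) = 10 → q' = 7375.
Δq = 9041.6667 − 7375 = 1666.6667; the wedge equals the tax, 10.
The triangle = ½ × 1666.6667 × 10 = 8333.33.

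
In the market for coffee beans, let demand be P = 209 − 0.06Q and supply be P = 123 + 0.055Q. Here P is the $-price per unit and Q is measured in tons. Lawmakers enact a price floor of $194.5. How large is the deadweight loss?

$14731.35

Competitive equilibrium: 209 − 0.06Q = 123 + 0.055Q → Q* = 747.82609, P* = 164.13043.
At the floor P = 194.5, quantity demanded = (209 − 194.5)/0.06 = 241.66667.
Sellers' marginal cost at Q' = 241.66667: 123 + 0.055·241.66667 = 136.29167.
ΔQ = 747.82609 − 241.66667 = 506.15942; wedge = 194.5 − 136.29167 = 58.20833.
DWL = ½ × 506.15942 × 58.20833 = $14731.35.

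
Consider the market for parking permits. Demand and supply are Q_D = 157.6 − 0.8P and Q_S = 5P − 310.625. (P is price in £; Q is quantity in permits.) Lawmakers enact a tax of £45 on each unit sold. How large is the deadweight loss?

£698.28

In inverse form: demand P = 197 − 1.25Q, supply P = 62.125 + 0.2Q.
Competitive equilibrium: 197 − 1.25Q = 62.125 + 0.2Q → Q* = 93.01724, P* = 80.72845.
With the tax, the buyer price exceeds the seller price by 45: (197 − 1.25Q) − (62.125 + 0.2Q) = 45 → Q' = 61.98276.
ΔQ = 93.01724 − 61.98276 = 31.03448; the wedge equals the tax, 45.
DWL = ½ × 31.03448 × 45 = £698.28.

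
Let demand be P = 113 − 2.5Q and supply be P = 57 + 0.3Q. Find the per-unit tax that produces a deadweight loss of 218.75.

Competitive equilibrium: 113 − 2.5Q = 57 + 0.3Q → Q* = 20, P* = 63.
A tax t gives ΔQ = t/2.8 and wedge t, so DWL = t²/5.6.
t²/5.6 = 218.75 → t² = 1225 → t = 35.

35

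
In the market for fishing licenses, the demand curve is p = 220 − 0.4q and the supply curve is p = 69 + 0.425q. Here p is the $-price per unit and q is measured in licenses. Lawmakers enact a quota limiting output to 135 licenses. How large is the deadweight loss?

$951.60

Competitive equilibrium: 220 − 0.4q = 69 + 0.425q → q* = 183.0303, p* = 146.7879.
At q = 135: demand price = 220 − 0.4·135 = 166; supply price = 69 + 0.425·135 = 126.375.
Δq = 183.0303 − 135 = 48.0303; wedge = 166 − 126.375 = 39.625.
Deadweight loss = ½ × 48.0303 × 39.625 = $951.60.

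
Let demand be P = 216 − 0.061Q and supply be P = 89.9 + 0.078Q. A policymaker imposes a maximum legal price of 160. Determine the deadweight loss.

4.99

Competitive equilibrium: 216 − 0.061Q = 89.9 + 0.078Q → Q* = 907.1942, P* = 160.6612.
At the ceiling P = 160, quantity supplied = (160 − 89.9)/0.078 = 898.7179.
Willingness to pay at Q' = 898.7179: 216 − 0.061·898.7179 = 161.1782.
ΔQ = 907.1942 − 898.7179 = 8.4763; wedge = 161.1782 − 160 = 1.1782.
Welfare loss = ½ × 8.4763 × 1.1782 = 4.99.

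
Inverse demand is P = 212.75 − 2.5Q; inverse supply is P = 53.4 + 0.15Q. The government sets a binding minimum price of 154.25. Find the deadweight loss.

Competitive equilibrium: 212.75 − 2.5Q = 53.4 + 0.15Q → Q* = 60.1321, P* = 62.4198.
At the floor P = 154.25, quantity demanded = (212.75 − 154.25)/2.5 = 23.4.
Sellers' marginal cost at Q' = 23.4: 53.4 + 0.15·23.4 = 56.91.
ΔQ = 60.1321 − 23.4 = 36.7321; wedge = 154.25 − 56.91 = 97.34.
DWL = ½ × 36.7321 × 97.34 = 1787.75.

1787.75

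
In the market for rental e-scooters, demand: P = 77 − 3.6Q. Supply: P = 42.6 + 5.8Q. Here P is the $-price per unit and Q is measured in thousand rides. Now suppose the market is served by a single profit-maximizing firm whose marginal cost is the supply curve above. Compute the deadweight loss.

Competitive equilibrium: 77 − 3.6Q = 42.6 + 5.8Q → Q* = 3.6596, P* = 63.8255.
Marginal revenue: MR = 77 − 7.2Q. Set MR = MC: 77 − 7.2Q = 42.6 + 5.8Q → Q_m = 2.6462.
Price P_m = 77 − 3.6·2.6462 = 67.4737; MC(Q_m) = 42.6 + 5.8·2.6462 = 57.948.
Competitive Q* = 3.6596, so ΔQ = 1.0134; wedge = 67.4737 − 57.948 = 9.5257.
Welfare loss = ½ × 1.0134 × 9.5257 = $4.83 thousand.

$4.83 thousand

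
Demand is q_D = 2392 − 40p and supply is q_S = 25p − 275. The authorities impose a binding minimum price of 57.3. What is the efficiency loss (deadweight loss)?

In inverse form: demand p = 59.8 − 0.025q, supply p = 11 + 0.04q.
Competitive equilibrium: 59.8 − 0.025q = 11 + 0.04q → q* = 750.7692, p* = 41.0308.
At the floor p = 57.3, quantity demanded = (59.8 − 57.3)/0.025 = 100.
Sellers' marginal cost at q' = 100: 11 + 0.04·100 = 15.
Δq = 750.7692 − 100 = 650.7692; wedge = 57.3 − 15 = 42.3.
The triangle = ½ × 650.7692 × 42.3 = 13763.77.

13763.77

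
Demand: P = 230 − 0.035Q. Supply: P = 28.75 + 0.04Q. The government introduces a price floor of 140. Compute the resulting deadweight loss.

Competitive equilibrium: 230 − 0.035Q = 28.75 + 0.04Q → Q* = 2683.3333, P* = 136.0833.
At the floor P = 140, quantity demanded = (230 − 140)/0.035 = 2571.4286.
Sellers' marginal cost at Q' = 2571.4286: 28.75 + 0.04·2571.4286 = 131.6071.
ΔQ = 2683.3333 − 2571.4286 = 111.9047; wedge = 140 − 131.6071 = 8.3929.
The triangle = ½ × 111.9047 × 8.3929 = 469.60.

469.60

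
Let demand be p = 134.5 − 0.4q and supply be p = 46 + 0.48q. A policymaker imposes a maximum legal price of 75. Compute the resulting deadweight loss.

709.34

Competitive equilibrium: 134.5 − 0.4q = 46 + 0.48q → q* = 100.5682, p* = 94.2727.
At the ceiling p = 75, quantity supplied = (75 − 46)/0.48 = 60.4167.
Willingness to pay at q' = 60.4167: 134.5 − 0.4·60.4167 = 110.3333.
Δq = 100.5682 − 60.4167 = 40.1515; wedge = 110.3333 − 75 = 35.3333.
DWL = ½ × 40.1515 × 35.3333 = 709.34.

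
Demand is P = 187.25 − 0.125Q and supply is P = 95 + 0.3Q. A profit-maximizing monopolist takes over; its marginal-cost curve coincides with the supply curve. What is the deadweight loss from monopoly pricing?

517.14

Competitive equilibrium: 187.25 − 0.125Q = 95 + 0.3Q → Q* = 217.0588, P* = 160.1176.
Marginal revenue: MR = 187.25 − 0.25Q. Set MR = MC: 187.25 − 0.25Q = 95 + 0.3Q → Q_m = 167.7273.
Price P_m = 187.25 − 0.125·167.7273 = 166.2841; MC(Q_m) = 95 + 0.3·167.7273 = 145.3182.
Competitive Q* = 217.0588, so ΔQ = 49.3315; wedge = 166.2841 − 145.3182 = 20.9659.
The triangle = ½ × 49.3315 × 20.9659 = 517.14.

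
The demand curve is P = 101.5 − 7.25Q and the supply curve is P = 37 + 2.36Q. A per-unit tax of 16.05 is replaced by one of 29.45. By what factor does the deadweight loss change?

3.367

Competitive equilibrium: 101.5 − 7.25Q = 37 + 2.36Q → Q* = 6.7118, P* = 52.8398.
For a per-unit tax t: ΔQ = t/9.61, so DWL = ½·t·(t/9.61) = t²/19.22.
At t = 16.05: DWL = 13.403. At t = 29.45: DWL = 45.125.
Ratio = (29.45/16.05)² = 3.367.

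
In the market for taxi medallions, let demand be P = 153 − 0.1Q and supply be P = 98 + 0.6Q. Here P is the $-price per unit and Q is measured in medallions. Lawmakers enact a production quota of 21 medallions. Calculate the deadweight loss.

Competitive equilibrium: 153 − 0.1Q = 98 + 0.6Q → Q* = 78.5714, P* = 145.1429.
At Q = 21: demand price = 153 − 0.1·21 = 150.9; supply price = 98 + 0.6·21 = 110.6.
ΔQ = 78.5714 − 21 = 57.5714; wedge = 150.9 − 110.6 = 40.3.
DWL = ½ × 57.5714 × 40.3 = $1160.06.

$1160.06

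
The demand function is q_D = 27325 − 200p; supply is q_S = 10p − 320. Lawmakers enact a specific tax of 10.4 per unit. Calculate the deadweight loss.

515.05

In inverse form: demand p = 136.625 − 0.005q, supply p = 32 + 0.1q.
Competitive equilibrium: 136.625 − 0.005q = 32 + 0.1q → q* = 996.4286, p* = 131.6429.
With the tax, the buyer price exceeds the seller price by 10.4: (136.625 − 0.005q) − (32 + 0.1q) = 10.4 → q' = 897.381.
Δq = 996.4286 − 897.381 = 99.0476; the wedge equals the tax, 10.4.
DWL = ½ × 99.0476 × 10.4 = 515.05.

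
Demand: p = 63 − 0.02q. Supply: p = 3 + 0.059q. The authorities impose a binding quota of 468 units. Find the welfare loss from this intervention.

3356.26

Competitive equilibrium: 63 − 0.02q = 3 + 0.059q → q* = 759.4937, p* = 47.8101.
At q = 468: demand price = 63 − 0.02·468 = 53.64; supply price = 3 + 0.059·468 = 30.612.
Δq = 759.4937 − 468 = 291.4937; wedge = 53.64 − 30.612 = 23.028.
DWL = ½ × 291.4937 × 23.028 = 3356.26.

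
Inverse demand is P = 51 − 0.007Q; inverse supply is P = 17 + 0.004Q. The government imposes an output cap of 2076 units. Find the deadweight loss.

5665.22

Competitive equilibrium: 51 − 0.007Q = 17 + 0.004Q → Q* = 3090.9091, P* = 29.3636.
At Q = 2076: demand price = 51 − 0.007·2076 = 36.468; supply price = 17 + 0.004·2076 = 25.304.
ΔQ = 3090.9091 − 2076 = 1014.9091; wedge = 36.468 − 25.304 = 11.164.
Deadweight loss = ½ × 1014.9091 × 11.164 = 5665.22.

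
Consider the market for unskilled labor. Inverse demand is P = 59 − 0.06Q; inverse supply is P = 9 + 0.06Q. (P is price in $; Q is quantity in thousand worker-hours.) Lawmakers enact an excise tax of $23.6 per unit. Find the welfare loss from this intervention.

Competitive equilibrium: 59 − 0.06Q = 9 + 0.06Q → Q* = 416.6667, P* = 34.
With the tax, the buyer price exceeds the seller price by 23.6: (59 − 0.06Q) − (9 + 0.06Q) = 23.6 → Q' = 220.
ΔQ = 416.6667 − 220 = 196.6667; the wedge equals the tax, 23.6.
Welfare loss = ½ × 196.6667 × 23.6 = $2320.67 thousand.

$2320.67 thousand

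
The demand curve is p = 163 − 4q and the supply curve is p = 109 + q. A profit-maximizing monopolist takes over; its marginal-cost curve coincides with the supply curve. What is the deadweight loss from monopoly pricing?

57.60

Competitive equilibrium: 163 − 4q = 109 + q → q* = 10.8, p* = 119.8.
Marginal revenue: MR = 163 − 8q. Set MR = MC: 163 − 8q = 109 + q → q_m = 6.
Price p_m = 163 − 4·6 = 139; MC(q_m) = 109 + 1·6 = 115.
Competitive q* = 10.8, so Δq = 4.8; wedge = 139 − 115 = 24.
DWL = ½ × 4.8 × 24 = 57.60.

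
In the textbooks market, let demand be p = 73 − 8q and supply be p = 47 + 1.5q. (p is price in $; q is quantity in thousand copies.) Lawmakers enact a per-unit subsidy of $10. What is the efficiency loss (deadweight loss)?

Competitive equilibrium: 73 − 8q = 47 + 1.5q → q* = 2.7368, p* = 51.1053.
The subsidy lowers effective supply by 10: p = 37 + 1.5q.
New quantity: 73 − 8q = 37 + 1.5q → q' = 3.7895.
Overproduction Δq = 3.7895 − 2.7368 = 1.0527; wedge = subsidy = 10.
Deadweight loss = ½ × 1.0527 × 10 = $5.26 thousand.

$5.26 thousand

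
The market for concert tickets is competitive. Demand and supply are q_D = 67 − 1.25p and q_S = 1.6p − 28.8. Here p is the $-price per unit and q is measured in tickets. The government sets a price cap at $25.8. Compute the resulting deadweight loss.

In inverse form: demand p = 53.6 − 0.8q, supply p = 18 + 0.625q.
Competitive equilibrium: 53.6 − 0.8q = 18 + 0.625q → q* = 24.9825, p* = 33.614.
At the ceiling p = 25.8, quantity supplied = (25.8 − 18)/0.625 = 12.48.
Willingness to pay at q' = 12.48: 53.6 − 0.8·12.48 = 43.616.
Δq = 24.9825 − 12.48 = 12.5025; wedge = 43.616 − 25.8 = 17.816.
DWL = ½ × 12.5025 × 17.816 = $111.37.

$111.37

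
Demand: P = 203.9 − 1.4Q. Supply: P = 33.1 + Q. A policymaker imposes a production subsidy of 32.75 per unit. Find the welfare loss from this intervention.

Competitive equilibrium: 203.9 − 1.4Q = 33.1 + Q → Q* = 71.1667, P* = 104.2667.
The subsidy lowers effective supply by 32.75: P = 0.35 + Q.
New quantity: 203.9 − 1.4Q = 0.35 + Q → Q' = 84.8125.
Overproduction ΔQ = 84.8125 − 71.1667 = 13.6458; wedge = subsidy = 32.75.
Welfare loss = ½ × 13.6458 × 32.75 = 223.45.

223.45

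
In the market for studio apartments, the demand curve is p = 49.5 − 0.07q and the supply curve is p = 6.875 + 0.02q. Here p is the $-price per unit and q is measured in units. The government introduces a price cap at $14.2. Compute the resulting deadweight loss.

$518.69

Competitive equilibrium: 49.5 − 0.07q = 6.875 + 0.02q → q* = 473.6111, p* = 16.3472.
At the ceiling p = 14.2, quantity supplied = (14.2 − 6.875)/0.02 = 366.25.
Willingness to pay at q' = 366.25: 49.5 − 0.07·366.25 = 23.8625.
Δq = 473.6111 − 366.25 = 107.3611; wedge = 23.8625 − 14.2 = 9.6625.
Welfare loss = ½ × 107.3611 × 9.6625 = $518.69.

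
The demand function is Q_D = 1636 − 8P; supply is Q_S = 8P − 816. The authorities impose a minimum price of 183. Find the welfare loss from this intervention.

7080.50

In inverse form: demand P = 204.5 − 0.125Q, supply P = 102 + 0.125Q.
Competitive equilibrium: 204.5 − 0.125Q = 102 + 0.125Q → Q* = 410, P* = 153.25.
At the floor P = 183, quantity demanded = (204.5 − 183)/0.125 = 172.
Sellers' marginal cost at Q' = 172: 102 + 0.125·172 = 123.5.
ΔQ = 410 − 172 = 238; wedge = 183 − 123.5 = 59.5.
The triangle = ½ × 238 × 59.5 = 7080.50.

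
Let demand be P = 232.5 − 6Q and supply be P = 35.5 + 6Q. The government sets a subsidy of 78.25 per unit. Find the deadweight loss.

255.13

Competitive equilibrium: 232.5 − 6Q = 35.5 + 6Q → Q* = 16.4167, P* = 134.
The subsidy lowers effective supply by 78.25: P = 6Q − 42.75.
New quantity: 232.5 − 6Q = 6Q − 42.75 → Q' = 22.9375.
Overproduction ΔQ = 22.9375 − 16.4167 = 6.5208; wedge = subsidy = 78.25.
Deadweight loss = ½ × 6.5208 × 78.25 = 255.13.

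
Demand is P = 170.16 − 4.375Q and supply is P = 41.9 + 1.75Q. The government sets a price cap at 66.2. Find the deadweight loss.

152.42

Competitive equilibrium: 170.16 − 4.375Q = 41.9 + 1.75Q → Q* = 20.9404, P* = 78.5457.
At the ceiling P = 66.2, quantity supplied = (66.2 − 41.9)/1.75 = 13.8857.
Willingness to pay at Q' = 13.8857: 170.16 − 4.375·13.8857 = 109.4101.
ΔQ = 20.9404 − 13.8857 = 7.0547; wedge = 109.4101 − 66.2 = 43.2101.
DWL = ½ × 7.0547 × 43.2101 = 152.42.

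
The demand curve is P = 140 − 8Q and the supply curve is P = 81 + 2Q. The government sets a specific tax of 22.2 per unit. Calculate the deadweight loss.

24.642

Competitive equilibrium: 140 − 8Q = 81 + 2Q → Q* = 5.9, P* = 92.8.
With the tax, the buyer price exceeds the seller price by 22.2: (140 − 8Q) − (81 + 2Q) = 22.2 → Q' = 3.68.
ΔQ = 5.9 − 3.68 = 2.22; the wedge equals the tax, 22.2.
Deadweight loss = ½ × 2.22 × 22.2 = 24.642.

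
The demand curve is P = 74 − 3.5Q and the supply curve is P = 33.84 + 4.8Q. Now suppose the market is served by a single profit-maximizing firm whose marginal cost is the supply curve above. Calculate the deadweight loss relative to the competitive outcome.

Competitive equilibrium: 74 − 3.5Q = 33.84 + 4.8Q → Q* = 4.8386, P* = 57.0651.
Marginal revenue: MR = 74 − 7Q. Set MR = MC: 74 − 7Q = 33.84 + 4.8Q → Q_m = 3.4034.
Price P_m = 74 − 3.5·3.4034 = 62.0881; MC(Q_m) = 33.84 + 4.8·3.4034 = 50.1763.
Competitive Q* = 4.8386, so ΔQ = 1.4352; wedge = 62.0881 − 50.1763 = 11.9118.
The triangle = ½ × 1.4352 × 11.9118 = 8.55.

8.55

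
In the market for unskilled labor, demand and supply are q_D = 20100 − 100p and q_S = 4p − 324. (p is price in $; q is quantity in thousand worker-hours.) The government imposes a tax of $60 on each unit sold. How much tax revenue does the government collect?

$13846.15 thousand

In inverse form: demand p = 201 − 0.01q, supply p = 81 + 0.25q.
Competitive equilibrium: 201 − 0.01q = 81 + 0.25q → q* = 461.5385, p* = 196.3846.
With the tax, the buyer price exceeds the seller price by 60: (201 − 0.01q) − (81 + 0.25q) = 60 → q' = 230.7692.
Tax revenue = 60 × 230.7692 = $13846.15 thousand.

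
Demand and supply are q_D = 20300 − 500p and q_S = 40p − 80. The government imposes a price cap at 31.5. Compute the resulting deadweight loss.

841.25

In inverse form: demand p = 40.6 − 0.002q, supply p = 2 + 0.025q.
Competitive equilibrium: 40.6 − 0.002q = 2 + 0.025q → q* = 1429.6296, p* = 37.7407.
At the ceiling p = 31.5, quantity supplied = (31.5 − 2)/0.025 = 1180.
Willingness to pay at q' = 1180: 40.6 − 0.002·1180 = 38.24.
Δq = 1429.6296 − 1180 = 249.6296; wedge = 38.24 − 31.5 = 6.74.
Deadweight loss = ½ × 249.6296 × 6.74 = 841.25.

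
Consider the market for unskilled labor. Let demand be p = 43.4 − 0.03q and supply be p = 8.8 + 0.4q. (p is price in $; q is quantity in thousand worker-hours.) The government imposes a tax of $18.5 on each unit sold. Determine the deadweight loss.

Competitive equilibrium: 43.4 − 0.03q = 8.8 + 0.4q → q* = 80.46512, p* = 40.98605.
With the tax, the buyer price exceeds the seller price by 18.5: (43.4 − 0.03q) − (8.8 + 0.4q) = 18.5 → q' = 37.44186.
Δq = 80.46512 − 37.44186 = 43.02326; the wedge equals the tax, 18.5.
Welfare loss = ½ × 43.02326 × 18.5 = $397.97 thousand.

$397.97 thousand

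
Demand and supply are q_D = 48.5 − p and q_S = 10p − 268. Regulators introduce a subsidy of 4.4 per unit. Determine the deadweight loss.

8.80

In inverse form: demand p = 48.5 − q, supply p = 26.8 + 0.1q.
Competitive equilibrium: 48.5 − q = 26.8 + 0.1q → q* = 19.7273, p* = 28.7727.
The subsidy lowers effective supply by 4.4: p = 22.4 + 0.1q.
New quantity: 48.5 − q = 22.4 + 0.1q → q' = 23.7273.
Overproduction Δq = 23.7273 − 19.7273 = 4; wedge = subsidy = 4.4.
The triangle = ½ × 4 × 4.4 = 8.80.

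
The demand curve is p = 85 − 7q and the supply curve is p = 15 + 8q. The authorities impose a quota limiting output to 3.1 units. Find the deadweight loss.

18.41

Competitive equilibrium: 85 − 7q = 15 + 8q → q* = 4.6667, p* = 52.3333.
At q = 3.1: demand price = 85 − 7·3.1 = 63.3; supply price = 15 + 8·3.1 = 39.8.
Δq = 4.6667 − 3.1 = 1.5667; wedge = 63.3 − 39.8 = 23.5.
DWL = ½ × 1.5667 × 23.5 = 18.41.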